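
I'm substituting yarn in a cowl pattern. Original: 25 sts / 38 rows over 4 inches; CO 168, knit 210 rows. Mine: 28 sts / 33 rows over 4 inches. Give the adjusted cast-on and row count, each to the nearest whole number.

Cast on 188 stitches; work 182 rows.

Stitches: 168 × 28/25 = 188.16 → 188.
Rows: 210 × 33/38 = 182.37 → 182.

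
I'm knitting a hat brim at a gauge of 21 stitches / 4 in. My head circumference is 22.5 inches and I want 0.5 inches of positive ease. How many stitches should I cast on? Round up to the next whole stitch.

Finished = 22.5 + 0.5 = 23 in.
21 / 4 = 5.25 sts per inch.
23.00 × 5.25 = 120.75 sts.
→ 121 sts.

121 stitches.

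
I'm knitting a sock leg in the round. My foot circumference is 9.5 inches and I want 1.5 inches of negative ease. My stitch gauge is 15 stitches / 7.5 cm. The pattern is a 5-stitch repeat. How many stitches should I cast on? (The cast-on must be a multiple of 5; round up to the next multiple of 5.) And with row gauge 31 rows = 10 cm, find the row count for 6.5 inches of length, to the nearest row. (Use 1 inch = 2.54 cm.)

Finished = 9.5 − 1.5 = 8 inches.
8 inches × 2.54 = 20.32 cm.
15/7.5 = 2 sts per cm; 20.32 × 2 = 40.64 sts.
Next multiple of 5 → 45.
6.5 inches = 16.51 cm; × 3.1 = 51.18 → 51 rows.

Cast on 45 stitches; work 51 rows.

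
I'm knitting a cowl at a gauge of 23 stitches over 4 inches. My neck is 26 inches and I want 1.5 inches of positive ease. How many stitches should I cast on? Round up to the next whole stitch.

Cast on 159 stitches.

Finished = 26 + 1.5 = 27.5 in.
23 / 4 = 5.75 sts per inch.
27.50 × 5.75 = 158.12 sts.
→ 159 sts.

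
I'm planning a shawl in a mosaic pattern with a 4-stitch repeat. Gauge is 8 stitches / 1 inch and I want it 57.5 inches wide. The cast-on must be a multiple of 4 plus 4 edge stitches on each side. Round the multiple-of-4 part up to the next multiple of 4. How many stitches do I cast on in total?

8 / 1 = 8 sts per inch.
57.5 × 8 = 460.00 sts.
Less 8 edge sts → 452.00 for the repeat.
Next multiple of 4: 452.
Add back 8 edge sts → 460.

Cast on 460 stitches.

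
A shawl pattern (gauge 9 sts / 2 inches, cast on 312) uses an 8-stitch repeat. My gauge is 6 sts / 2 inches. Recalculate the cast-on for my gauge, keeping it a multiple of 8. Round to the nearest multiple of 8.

Cast on 208 stitches.

312 × 6 / 9 = 208.00.
Nearest multiple of 8: 208.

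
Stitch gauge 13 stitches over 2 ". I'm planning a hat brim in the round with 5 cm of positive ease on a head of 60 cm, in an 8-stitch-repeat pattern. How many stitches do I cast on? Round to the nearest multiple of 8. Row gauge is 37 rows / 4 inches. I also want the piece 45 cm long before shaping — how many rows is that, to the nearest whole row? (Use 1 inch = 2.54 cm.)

Cast on 168 stitches; work 164 rows.

Finished = 60 + 5 = 65 cm.
65 cm × 1/2.54 = 25.59 inches.
13/2 = 6.5 sts per in; 25.59 × 6.5 = 166.34 sts.
Nearest multiple of 8 → 168.
45 cm = 17.72 inches; × 9.25 = 163.88 → 164 rows.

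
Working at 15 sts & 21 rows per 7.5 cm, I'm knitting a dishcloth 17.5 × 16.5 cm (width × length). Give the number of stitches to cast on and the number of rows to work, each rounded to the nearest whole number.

Cast on 35 stitches and work 46 rows.

Stitch gauge = 15/7.5 = 2 sts/cm; 17.5 × 2 = 35.00 → 35 sts.
Row gauge = 21/7.5 = 2.8 rows/cm; 16.5 × 2.8 = 46.20 → 46 rows.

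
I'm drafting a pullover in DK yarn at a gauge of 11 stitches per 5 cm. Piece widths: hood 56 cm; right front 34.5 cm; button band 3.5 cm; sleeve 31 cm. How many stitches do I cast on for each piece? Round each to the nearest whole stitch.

Rate = 11/5 = 2.2 sts per cm.
hood: 56 × 2.2 = 123.20 → 123.
right front: 34.5 × 2.2 = 75.90 → 76.
button band: 3.5 × 2.2 = 7.70 → 8.
sleeve: 31 × 2.2 = 68.20 → 68.

hood 123; right front 76; button band 8; sleeve 68.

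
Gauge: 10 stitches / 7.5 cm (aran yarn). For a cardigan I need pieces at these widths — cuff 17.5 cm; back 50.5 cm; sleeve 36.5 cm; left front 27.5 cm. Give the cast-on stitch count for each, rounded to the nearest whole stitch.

Rate = 10/7.5 = 1.333 sts per cm.
cuff: 17.5 × 1.333 = 23.33 → 23.
back: 50.5 × 1.333 = 67.33 → 67.
sleeve: 36.5 × 1.333 = 48.67 → 49.
left front: 27.5 × 1.333 = 36.67 → 37.

cuff 23; back 67; sleeve 49; left front 37.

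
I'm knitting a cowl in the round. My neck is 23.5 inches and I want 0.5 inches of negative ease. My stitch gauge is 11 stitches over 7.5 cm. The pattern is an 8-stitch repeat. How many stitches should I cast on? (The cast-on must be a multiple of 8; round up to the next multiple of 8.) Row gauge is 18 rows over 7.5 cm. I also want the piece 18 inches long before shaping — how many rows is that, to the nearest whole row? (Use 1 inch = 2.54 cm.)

Finished = 23.5 − 0.5 = 23 inches.
23 inches × 2.54 = 58.42 cm.
11/7.5 = 1.467 sts per cm; 58.42 × 1.467 = 85.68 sts.
Next multiple of 8 → 88.
18 inches = 45.72 cm; × 2.4 = 109.73 → 110 rows.

Cast on 88 stitches; work 110 rows.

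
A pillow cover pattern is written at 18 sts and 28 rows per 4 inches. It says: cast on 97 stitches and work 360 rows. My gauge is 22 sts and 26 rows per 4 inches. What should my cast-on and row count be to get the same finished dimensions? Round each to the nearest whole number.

Cast on 119 stitches; work 334 rows.

Stitches: 97 × 22/18 = 118.56 → 119.
Rows: 360 × 26/28 = 334.29 → 334.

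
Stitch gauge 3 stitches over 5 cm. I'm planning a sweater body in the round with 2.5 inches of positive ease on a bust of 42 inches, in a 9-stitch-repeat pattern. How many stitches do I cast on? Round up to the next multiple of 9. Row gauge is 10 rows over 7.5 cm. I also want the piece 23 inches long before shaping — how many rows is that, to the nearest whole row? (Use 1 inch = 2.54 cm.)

Finished = 42 + 2.5 = 44.5 inches.
44.5 inches × 2.54 = 113.03 cm.
3/5 = 0.6 sts per cm; 113.03 × 0.6 = 67.82 sts.
Next multiple of 9 → 72.
23 inches = 58.42 cm; × 1.333 = 77.89 → 78 rows.

Cast on 72 stitches; work 78 rows.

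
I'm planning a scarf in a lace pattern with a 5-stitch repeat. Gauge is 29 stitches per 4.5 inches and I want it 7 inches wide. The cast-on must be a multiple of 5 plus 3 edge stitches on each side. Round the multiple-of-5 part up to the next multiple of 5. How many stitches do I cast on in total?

CO 46 sts.

29 / 4.5 = 6.444 sts per inch.
7 × 6.444 = 45.11 sts.
Less 6 edge sts → 39.11 for the repeat.
Next multiple of 5: 40.
Add back 6 edge sts → 46.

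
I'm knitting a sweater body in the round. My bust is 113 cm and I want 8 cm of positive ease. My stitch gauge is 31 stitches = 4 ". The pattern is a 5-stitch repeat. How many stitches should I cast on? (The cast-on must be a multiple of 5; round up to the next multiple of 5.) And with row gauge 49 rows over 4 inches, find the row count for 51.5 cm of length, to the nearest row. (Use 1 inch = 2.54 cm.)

Cast on 370 stitches; work 248 rows.

Finished = 113 + 8 = 121 cm.
121 cm × 1/2.54 = 47.64 inches.
31/4 = 7.75 sts per in; 47.64 × 7.75 = 369.19 sts.
Next multiple of 5 → 370.
51.5 cm = 20.28 inches; × 12.25 = 248.38 → 248 rows.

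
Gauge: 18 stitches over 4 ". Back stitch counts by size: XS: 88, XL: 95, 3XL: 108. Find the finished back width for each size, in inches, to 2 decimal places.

18/4 = 4.5 sts per in.
XS: 88 / 4.5 = 19.556 → 19.56 in.
XL: 95 / 4.5 = 21.111 → 21.11 in.
3XL: 108 / 4.5 = 24.000 → 24.00 in.

XS 19.56 inches; XL 21.11 inches; 3XL 24.00 inches.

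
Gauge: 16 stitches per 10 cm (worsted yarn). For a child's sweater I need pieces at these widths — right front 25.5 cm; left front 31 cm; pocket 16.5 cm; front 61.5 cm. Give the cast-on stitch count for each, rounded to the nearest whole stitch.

Rate = 16/10 = 1.6 sts per cm.
right front: 25.5 × 1.6 = 40.80 → 41.
left front: 31 × 1.6 = 49.60 → 50.
pocket: 16.5 × 1.6 = 26.40 → 26.
front: 61.5 × 1.6 = 98.40 → 98.

right front 41; left front 50; pocket 26; front 98.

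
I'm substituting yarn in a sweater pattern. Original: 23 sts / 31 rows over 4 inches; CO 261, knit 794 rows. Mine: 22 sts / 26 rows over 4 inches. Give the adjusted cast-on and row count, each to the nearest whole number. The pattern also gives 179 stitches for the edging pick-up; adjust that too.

Cast on 250 stitches; work 666 rows; edging pick-up 171 stitches.

Stitches: 261 × 22/23 = 249.65 → 250.
Rows: 794 × 26/31 = 665.94 → 666.
edging pick-up: 179 × 22/23 = 171.22 → 171.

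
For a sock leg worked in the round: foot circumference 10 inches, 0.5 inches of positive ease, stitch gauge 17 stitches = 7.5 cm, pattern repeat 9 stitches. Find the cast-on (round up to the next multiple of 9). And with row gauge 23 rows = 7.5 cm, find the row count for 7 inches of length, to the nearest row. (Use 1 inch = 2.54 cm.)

Finished = 10 + 0.5 = 10.5 inches.
10.5 inches × 2.54 = 26.67 cm.
17/7.5 = 2.267 sts per cm; 26.67 × 2.267 = 60.45 sts.
Next multiple of 9 → 63.
7 inches = 17.78 cm; × 3.067 = 54.53 → 55 rows.

Cast on 63 stitches; work 55 rows.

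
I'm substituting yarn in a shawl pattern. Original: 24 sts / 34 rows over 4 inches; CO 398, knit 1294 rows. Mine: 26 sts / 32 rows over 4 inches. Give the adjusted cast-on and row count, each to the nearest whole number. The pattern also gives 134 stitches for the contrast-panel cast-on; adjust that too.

Stitches: 398 × 26/24 = 431.17 → 431.
Rows: 1294 × 32/34 = 1217.88 → 1218.
contrast-panel cast-on: 134 × 26/24 = 145.17 → 145.

Cast on 431 stitches; work 1218 rows; contrast-panel cast-on 145 stitches.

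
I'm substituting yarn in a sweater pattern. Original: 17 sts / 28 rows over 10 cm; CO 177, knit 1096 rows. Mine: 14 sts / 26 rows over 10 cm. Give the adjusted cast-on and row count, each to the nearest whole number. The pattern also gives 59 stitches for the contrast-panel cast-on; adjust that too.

Cast on 146 stitches; work 1018 rows; contrast-panel cast-on 49 stitches.

Stitches: 177 × 14/17 = 145.76 → 146.
Rows: 1096 × 26/28 = 1017.71 → 1018.
contrast-panel cast-on: 59 × 14/17 = 48.59 → 49.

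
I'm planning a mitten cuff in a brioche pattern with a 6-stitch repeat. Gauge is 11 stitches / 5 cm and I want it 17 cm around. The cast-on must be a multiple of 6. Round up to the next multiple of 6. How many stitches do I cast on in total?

CO 42 sts.

11 / 5 = 2.2 sts per cm.
17 × 2.2 = 37.40 sts.
Next multiple of 6: 42.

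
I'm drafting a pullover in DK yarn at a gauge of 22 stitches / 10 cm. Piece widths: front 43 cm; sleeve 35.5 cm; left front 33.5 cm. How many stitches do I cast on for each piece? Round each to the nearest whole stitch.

Rate = 22/10 = 2.2 sts per cm.
front: 43 × 2.2 = 94.60 → 95.
sleeve: 35.5 × 2.2 = 78.10 → 78.
left front: 33.5 × 2.2 = 73.70 → 74.

front 95; sleeve 78; left front 74.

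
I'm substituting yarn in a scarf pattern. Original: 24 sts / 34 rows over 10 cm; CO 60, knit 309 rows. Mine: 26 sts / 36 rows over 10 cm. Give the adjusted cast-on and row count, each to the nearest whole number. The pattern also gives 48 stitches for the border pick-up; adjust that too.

Cast on 65 stitches; work 327 rows; border pick-up 52 stitches.

Stitches: 60 × 26/24 = 65.00 → 65.
Rows: 309 × 36/34 = 327.18 → 327.
border pick-up: 48 × 26/24 = 52.00 → 52.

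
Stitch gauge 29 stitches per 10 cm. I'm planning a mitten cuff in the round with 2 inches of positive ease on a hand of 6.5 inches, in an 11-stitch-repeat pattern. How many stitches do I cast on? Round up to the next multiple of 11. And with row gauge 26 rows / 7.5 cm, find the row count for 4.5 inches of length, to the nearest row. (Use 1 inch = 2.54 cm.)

Cast on 66 stitches; work 40 rows.

Finished = 6.5 + 2 = 8.5 inches.
8.5 inches × 2.54 = 21.59 cm.
29/10 = 2.9 sts per cm; 21.59 × 2.9 = 62.61 sts.
Next multiple of 11 → 66.
4.5 inches = 11.43 cm; × 3.467 = 39.62 → 40 rows.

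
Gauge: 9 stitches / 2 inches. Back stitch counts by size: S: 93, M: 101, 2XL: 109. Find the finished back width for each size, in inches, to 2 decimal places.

9/2 = 4.5 sts per in.
S: 93 / 4.5 = 20.667 → 20.67 in.
M: 101 / 4.5 = 22.444 → 22.44 in.
2XL: 109 / 4.5 = 24.222 → 24.22 in.

S 20.67 inches; M 22.44 inches; 2XL 24.22 inches.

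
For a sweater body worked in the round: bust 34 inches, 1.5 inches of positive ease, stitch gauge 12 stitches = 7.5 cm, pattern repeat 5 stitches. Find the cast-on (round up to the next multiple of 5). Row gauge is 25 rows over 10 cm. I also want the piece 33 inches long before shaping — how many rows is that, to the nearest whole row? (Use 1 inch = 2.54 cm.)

Cast on 145 stitches; work 210 rows.

Finished = 34 + 1.5 = 35.5 inches.
35.5 inches × 2.54 = 90.17 cm.
12/7.5 = 1.6 sts per cm; 90.17 × 1.6 = 144.27 sts.
Next multiple of 5 → 145.
33 inches = 83.82 cm; × 2.5 = 209.55 → 210 rows.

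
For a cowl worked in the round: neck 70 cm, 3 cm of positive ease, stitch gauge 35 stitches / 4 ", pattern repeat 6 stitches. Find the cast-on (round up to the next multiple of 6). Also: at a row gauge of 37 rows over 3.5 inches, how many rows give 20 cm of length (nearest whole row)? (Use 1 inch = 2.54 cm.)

Finished = 70 + 3 = 73 cm.
73 cm × 1/2.54 = 28.74 inches.
35/4 = 8.75 sts per in; 28.74 × 8.75 = 251.48 sts.
Next multiple of 6 → 252.
20 cm = 7.87 inches; × 10.571 = 83.24 → 83 rows.

Cast on 252 stitches; work 83 rows.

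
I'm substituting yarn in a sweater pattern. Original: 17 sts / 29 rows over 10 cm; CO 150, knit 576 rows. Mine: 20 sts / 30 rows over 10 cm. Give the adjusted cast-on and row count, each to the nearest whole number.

Stitches: 150 × 20/17 = 176.47 → 176.
Rows: 576 × 30/29 = 595.86 → 596.

Cast on 176 stitches; work 596 rows.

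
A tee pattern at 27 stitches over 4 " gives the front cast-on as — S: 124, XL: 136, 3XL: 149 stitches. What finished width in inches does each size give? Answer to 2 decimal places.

S 18.37 inches; XL 20.15 inches; 3XL 22.07 inches.

27/4 = 6.75 sts per in.
S: 124 / 6.75 = 18.370 → 18.37 in.
XL: 136 / 6.75 = 20.148 → 20.15 in.
3XL: 149 / 6.75 = 22.074 → 22.07 in.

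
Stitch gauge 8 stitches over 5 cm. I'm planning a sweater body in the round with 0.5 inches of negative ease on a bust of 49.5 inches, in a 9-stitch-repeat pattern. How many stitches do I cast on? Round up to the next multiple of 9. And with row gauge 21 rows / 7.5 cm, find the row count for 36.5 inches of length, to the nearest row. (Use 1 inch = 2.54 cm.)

Cast on 207 stitches; work 260 rows.

Finished = 49.5 − 0.5 = 49 inches.
49 inches × 2.54 = 124.46 cm.
8/5 = 1.6 sts per cm; 124.46 × 1.6 = 199.14 sts.
Next multiple of 9 → 207.
36.5 inches = 92.71 cm; × 2.8 = 259.59 → 260 rows.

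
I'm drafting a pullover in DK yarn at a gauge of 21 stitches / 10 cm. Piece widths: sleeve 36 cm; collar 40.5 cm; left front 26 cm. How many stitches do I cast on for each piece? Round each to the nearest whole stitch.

Rate = 21/10 = 2.1 sts per cm.
sleeve: 36 × 2.1 = 75.60 → 76.
collar: 40.5 × 2.1 = 85.05 → 85.
left front: 26 × 2.1 = 54.60 → 55.

sleeve 76; collar 85; left front 55.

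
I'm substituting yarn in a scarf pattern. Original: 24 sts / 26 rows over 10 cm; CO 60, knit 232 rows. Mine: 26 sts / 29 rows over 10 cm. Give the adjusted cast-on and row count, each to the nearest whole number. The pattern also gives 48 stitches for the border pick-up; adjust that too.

Stitches: 60 × 26/24 = 65.00 → 65.
Rows: 232 × 29/26 = 258.77 → 259.
border pick-up: 48 × 26/24 = 52.00 → 52.

Cast on 65 stitches; work 259 rows; border pick-up 52 stitches.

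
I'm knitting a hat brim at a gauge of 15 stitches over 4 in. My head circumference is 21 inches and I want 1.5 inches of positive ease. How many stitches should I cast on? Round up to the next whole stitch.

Cast on 85 stitches.

Finished = 21 + 1.5 = 22.5 in.
15 / 4 = 3.75 sts per inch.
22.50 × 3.75 = 84.38 sts.
→ 85 sts.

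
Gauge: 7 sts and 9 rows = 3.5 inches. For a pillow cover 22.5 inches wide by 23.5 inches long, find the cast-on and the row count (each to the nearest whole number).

Stitch gauge = 7/3.5 = 2 sts/in; 22.5 × 2 = 45.00 → 45 sts.
Row gauge = 9/3.5 = 2.571 rows/in; 23.5 × 2.571 = 60.43 → 60 rows.

Cast on 45 stitches and work 60 rows.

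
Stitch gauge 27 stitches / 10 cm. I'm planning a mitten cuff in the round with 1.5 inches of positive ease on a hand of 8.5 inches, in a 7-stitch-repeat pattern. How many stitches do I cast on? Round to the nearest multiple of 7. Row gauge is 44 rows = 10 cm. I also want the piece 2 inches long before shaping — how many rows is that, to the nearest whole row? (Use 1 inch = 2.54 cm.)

Finished = 8.5 + 1.5 = 10 inches.
10 inches × 2.54 = 25.40 cm.
27/10 = 2.7 sts per cm; 25.40 × 2.7 = 68.58 sts.
Nearest multiple of 7 → 70.
2 inches = 5.08 cm; × 4.4 = 22.35 → 22 rows.

Cast on 70 stitches; work 22 rows.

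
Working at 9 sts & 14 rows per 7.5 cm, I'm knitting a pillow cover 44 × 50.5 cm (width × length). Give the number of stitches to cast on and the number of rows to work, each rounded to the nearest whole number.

Stitch gauge = 9/7.5 = 1.2 sts/cm; 44 × 1.2 = 52.80 → 53 sts.
Row gauge = 14/7.5 = 1.867 rows/cm; 50.5 × 1.867 = 94.27 → 94 rows.

Cast on 53 stitches and work 94 rows.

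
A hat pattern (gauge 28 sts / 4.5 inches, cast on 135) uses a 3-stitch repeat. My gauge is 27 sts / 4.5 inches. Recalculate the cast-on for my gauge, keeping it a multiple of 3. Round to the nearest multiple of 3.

Cast on 129 stitches.

135 × 27 / 28 = 130.18.
Nearest multiple of 3: 129.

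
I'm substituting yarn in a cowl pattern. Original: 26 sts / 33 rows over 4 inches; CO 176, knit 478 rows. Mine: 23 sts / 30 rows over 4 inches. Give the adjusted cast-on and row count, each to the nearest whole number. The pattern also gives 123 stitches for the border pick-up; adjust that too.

Cast on 156 stitches; work 435 rows; border pick-up 109 stitches.

Stitches: 176 × 23/26 = 155.69 → 156.
Rows: 478 × 30/33 = 434.55 → 435.
border pick-up: 123 × 23/26 = 108.81 → 109.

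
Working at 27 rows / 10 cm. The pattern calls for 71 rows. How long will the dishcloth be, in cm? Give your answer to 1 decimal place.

27 rows / 10 cm = 2.7 rows per cm.
71 / 2.7 = 26.30 cm.

26.3 cm.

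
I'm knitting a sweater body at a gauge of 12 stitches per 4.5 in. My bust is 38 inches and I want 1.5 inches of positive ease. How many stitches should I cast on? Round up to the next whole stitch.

Finished = 38 + 1.5 = 39.5 in.
12 / 4.5 = 2.667 sts per inch.
39.50 × 2.667 = 105.33 sts.
→ 106 sts.

Cast on 106 stitches.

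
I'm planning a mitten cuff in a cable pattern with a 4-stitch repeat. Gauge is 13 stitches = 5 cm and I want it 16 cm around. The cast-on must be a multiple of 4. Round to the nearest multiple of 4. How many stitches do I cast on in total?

CO 40 sts.

13 / 5 = 2.6 sts per cm.
16 × 2.6 = 41.60 sts.
Nearest multiple of 4: 40.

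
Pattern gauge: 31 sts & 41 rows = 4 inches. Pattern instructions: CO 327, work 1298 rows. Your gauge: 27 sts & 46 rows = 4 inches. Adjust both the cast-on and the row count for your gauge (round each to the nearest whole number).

Stitches: 327 × 27/31 = 284.81 → 285.
Rows: 1298 × 46/41 = 1456.29 → 1456.

Cast on 285 stitches; work 1456 rows.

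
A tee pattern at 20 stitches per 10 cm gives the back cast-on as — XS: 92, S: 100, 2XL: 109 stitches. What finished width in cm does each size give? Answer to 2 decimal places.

XS 46.00 cm; S 50.00 cm; 2XL 54.50 cm.

20/10 = 2 sts per cm.
XS: 92 / 2 = 46.000 → 46.00 cm.
S: 100 / 2 = 50.000 → 50.00 cm.
2XL: 109 / 2 = 54.500 → 54.50 cm.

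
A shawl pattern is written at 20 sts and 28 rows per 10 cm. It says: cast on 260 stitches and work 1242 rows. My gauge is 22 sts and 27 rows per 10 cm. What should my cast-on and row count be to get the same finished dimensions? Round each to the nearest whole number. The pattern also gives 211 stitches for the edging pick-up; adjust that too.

Cast on 286 stitches; work 1198 rows; edging pick-up 232 stitches.

Stitches: 260 × 22/20 = 286.00 → 286.
Rows: 1242 × 27/28 = 1197.64 → 1198.
edging pick-up: 211 × 22/20 = 232.10 → 232.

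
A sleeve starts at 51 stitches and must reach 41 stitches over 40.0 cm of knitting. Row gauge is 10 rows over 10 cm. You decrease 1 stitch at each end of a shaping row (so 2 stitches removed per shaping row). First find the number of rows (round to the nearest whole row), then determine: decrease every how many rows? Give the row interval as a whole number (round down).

Decrease every 8th row.

Rows = 40.0 × 1 = 40.0 → 40 rows.
Stitches to remove: 10 → 5 shaping rows (at 2 st each).
40 / 5 = 8.00 → every 8 rows.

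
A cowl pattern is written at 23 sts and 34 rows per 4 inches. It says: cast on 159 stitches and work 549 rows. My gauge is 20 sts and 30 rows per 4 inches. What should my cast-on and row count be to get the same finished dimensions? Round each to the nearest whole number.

Stitches: 159 × 20/23 = 138.26 → 138.
Rows: 549 × 30/34 = 484.41 → 484.

Cast on 138 stitches; work 484 rows.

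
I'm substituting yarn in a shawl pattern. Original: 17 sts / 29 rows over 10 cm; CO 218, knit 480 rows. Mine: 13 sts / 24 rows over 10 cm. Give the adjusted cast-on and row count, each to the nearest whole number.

Stitches: 218 × 13/17 = 166.71 → 167.
Rows: 480 × 24/29 = 397.24 → 397.

Cast on 167 stitches; work 397 rows.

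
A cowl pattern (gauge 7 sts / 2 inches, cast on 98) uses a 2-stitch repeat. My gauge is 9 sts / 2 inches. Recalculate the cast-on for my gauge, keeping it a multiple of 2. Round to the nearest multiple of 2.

98 × 9 / 7 = 126.00.
Nearest multiple of 2: 126.

CO 126 sts.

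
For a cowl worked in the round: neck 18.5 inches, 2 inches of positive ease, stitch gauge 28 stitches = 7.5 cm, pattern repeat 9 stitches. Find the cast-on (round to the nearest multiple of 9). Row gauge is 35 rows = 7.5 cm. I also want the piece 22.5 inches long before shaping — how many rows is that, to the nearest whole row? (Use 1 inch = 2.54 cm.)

Cast on 198 stitches; work 267 rows.

Finished = 18.5 + 2 = 20.5 inches.
20.5 inches × 2.54 = 52.07 cm.
28/7.5 = 3.733 sts per cm; 52.07 × 3.733 = 194.39 sts.
Nearest multiple of 9 → 198.
22.5 inches = 57.15 cm; × 4.667 = 266.70 → 267 rows.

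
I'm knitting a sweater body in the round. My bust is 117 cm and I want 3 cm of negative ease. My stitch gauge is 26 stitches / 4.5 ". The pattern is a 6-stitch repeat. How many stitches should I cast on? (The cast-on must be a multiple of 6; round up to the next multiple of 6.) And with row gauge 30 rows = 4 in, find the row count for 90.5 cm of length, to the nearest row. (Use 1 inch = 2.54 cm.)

Finished = 117 − 3 = 114 cm.
114 cm × 1/2.54 = 44.88 inches.
26/4.5 = 5.778 sts per in; 44.88 × 5.778 = 259.32 sts.
Next multiple of 6 → 264.
90.5 cm = 35.63 inches; × 7.5 = 267.22 → 267 rows.

Cast on 264 stitches; work 267 rows.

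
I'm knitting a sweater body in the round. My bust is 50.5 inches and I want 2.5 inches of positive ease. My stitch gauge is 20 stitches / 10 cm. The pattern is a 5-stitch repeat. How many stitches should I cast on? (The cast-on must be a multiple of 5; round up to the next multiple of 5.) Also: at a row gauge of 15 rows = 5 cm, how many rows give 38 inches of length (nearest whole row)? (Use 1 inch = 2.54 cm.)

Finished = 50.5 + 2.5 = 53 inches.
53 inches × 2.54 = 134.62 cm.
20/10 = 2 sts per cm; 134.62 × 2 = 269.24 sts.
Next multiple of 5 → 270.
38 inches = 96.52 cm; × 3 = 289.56 → 290 rows.

Cast on 270 stitches; work 290 rows.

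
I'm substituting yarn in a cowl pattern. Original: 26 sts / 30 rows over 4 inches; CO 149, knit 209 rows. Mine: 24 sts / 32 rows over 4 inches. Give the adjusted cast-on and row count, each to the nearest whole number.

Stitches: 149 × 24/26 = 137.54 → 138.
Rows: 209 × 32/30 = 222.93 → 223.

Cast on 138 stitches; work 223 rows.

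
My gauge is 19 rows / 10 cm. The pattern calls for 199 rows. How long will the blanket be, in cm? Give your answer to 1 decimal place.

19 rows / 10 cm = 1.9 rows per cm.
199 / 1.9 = 104.74 cm.

104.7 cm.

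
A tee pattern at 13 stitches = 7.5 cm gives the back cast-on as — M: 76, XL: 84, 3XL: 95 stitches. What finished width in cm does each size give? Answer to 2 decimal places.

M 43.85 cm; XL 48.46 cm; 3XL 54.81 cm.

13/7.5 = 1.733 sts per cm.
M: 76 / 1.733 = 43.846 → 43.85 cm.
XL: 84 / 1.733 = 48.462 → 48.46 cm.
3XL: 95 / 1.733 = 54.808 → 54.81 cm.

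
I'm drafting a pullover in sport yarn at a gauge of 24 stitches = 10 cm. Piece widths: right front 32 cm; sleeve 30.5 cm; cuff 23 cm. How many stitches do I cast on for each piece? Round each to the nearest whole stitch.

right front 77; sleeve 73; cuff 55.

Rate = 24/10 = 2.4 sts per cm.
right front: 32 × 2.4 = 76.80 → 77.
sleeve: 30.5 × 2.4 = 73.20 → 73.
cuff: 23 × 2.4 = 55.20 → 55.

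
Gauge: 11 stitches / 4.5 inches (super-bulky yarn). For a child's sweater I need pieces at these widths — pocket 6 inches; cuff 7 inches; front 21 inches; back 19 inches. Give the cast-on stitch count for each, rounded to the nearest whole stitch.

Rate = 11/4.5 = 2.444 sts per in.
pocket: 6 × 2.444 = 14.67 → 15.
cuff: 7 × 2.444 = 17.11 → 17.
front: 21 × 2.444 = 51.33 → 51.
back: 19 × 2.444 = 46.44 → 46.

pocket 15; cuff 17; front 51; back 46.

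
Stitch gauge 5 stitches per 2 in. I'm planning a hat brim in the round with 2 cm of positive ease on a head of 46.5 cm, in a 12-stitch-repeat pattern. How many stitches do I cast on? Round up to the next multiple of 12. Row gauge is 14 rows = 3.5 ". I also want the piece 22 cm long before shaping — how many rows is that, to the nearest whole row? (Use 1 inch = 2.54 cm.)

Cast on 48 stitches; work 35 rows.

Finished = 46.5 + 2 = 48.5 cm.
48.5 cm × 1/2.54 = 19.09 inches.
5/2 = 2.5 sts per in; 19.09 × 2.5 = 47.74 sts.
Next multiple of 12 → 48.
22 cm = 8.66 inches; × 4 = 34.65 → 35 rows.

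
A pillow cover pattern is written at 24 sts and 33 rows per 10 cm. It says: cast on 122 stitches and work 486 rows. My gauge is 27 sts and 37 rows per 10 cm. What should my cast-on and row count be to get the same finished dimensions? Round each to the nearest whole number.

Stitches: 122 × 27/24 = 137.25 → 137.
Rows: 486 × 37/33 = 544.91 → 545.

Cast on 137 stitches; work 545 rows.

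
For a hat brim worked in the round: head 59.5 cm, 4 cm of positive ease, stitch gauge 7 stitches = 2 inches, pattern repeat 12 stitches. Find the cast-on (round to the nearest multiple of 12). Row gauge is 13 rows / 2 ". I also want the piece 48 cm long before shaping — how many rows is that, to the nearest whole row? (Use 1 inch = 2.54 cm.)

Cast on 84 stitches; work 123 rows.

Finished = 59.5 + 4 = 63.5 cm.
63.5 cm × 1/2.54 = 25.00 inches.
7/2 = 3.5 sts per in; 25.00 × 3.5 = 87.50 sts.
Nearest multiple of 12 → 84.
48 cm = 18.90 inches; × 6.5 = 122.83 → 123 rows.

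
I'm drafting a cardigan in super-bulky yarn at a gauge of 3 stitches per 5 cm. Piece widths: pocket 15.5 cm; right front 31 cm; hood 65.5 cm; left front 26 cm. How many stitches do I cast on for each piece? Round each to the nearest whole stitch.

pocket 9; right front 19; hood 39; left front 16.

Rate = 3/5 = 0.6 sts per cm.
pocket: 15.5 × 0.6 = 9.30 → 9.
right front: 31 × 0.6 = 18.60 → 19.
hood: 65.5 × 0.6 = 39.30 → 39.
left front: 26 × 0.6 = 15.60 → 16.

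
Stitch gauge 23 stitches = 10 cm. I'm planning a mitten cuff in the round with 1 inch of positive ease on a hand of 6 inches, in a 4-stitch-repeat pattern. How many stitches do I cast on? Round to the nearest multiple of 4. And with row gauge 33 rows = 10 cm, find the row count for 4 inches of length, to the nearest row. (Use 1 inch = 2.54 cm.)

Cast on 40 stitches; work 34 rows.

Finished = 6 + 1 = 7 inches.
7 inches × 2.54 = 17.78 cm.
23/10 = 2.3 sts per cm; 17.78 × 2.3 = 40.89 sts.
Nearest multiple of 4 → 40.
4 inches = 10.16 cm; × 3.3 = 33.53 → 34 rows.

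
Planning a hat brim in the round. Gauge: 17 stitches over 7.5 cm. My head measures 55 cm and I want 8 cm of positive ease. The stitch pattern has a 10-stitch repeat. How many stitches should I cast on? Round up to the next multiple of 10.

Finished = 55 + 8 = 63 cm.
17 / 7.5 = 2.267 sts/cm.
63 × 2.267 = 142.80 sts.
Next multiple of 10: 150.

Cast on 150 stitches.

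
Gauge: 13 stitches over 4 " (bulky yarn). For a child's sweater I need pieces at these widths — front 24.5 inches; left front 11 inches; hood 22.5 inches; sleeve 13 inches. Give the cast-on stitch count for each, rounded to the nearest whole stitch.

Rate = 13/4 = 3.25 sts per in.
front: 24.5 × 3.25 = 79.62 → 80.
left front: 11 × 3.25 = 35.75 → 36.
hood: 22.5 × 3.25 = 73.12 → 73.
sleeve: 13 × 3.25 = 42.25 → 42.

front 80; left front 36; hood 73; sleeve 42.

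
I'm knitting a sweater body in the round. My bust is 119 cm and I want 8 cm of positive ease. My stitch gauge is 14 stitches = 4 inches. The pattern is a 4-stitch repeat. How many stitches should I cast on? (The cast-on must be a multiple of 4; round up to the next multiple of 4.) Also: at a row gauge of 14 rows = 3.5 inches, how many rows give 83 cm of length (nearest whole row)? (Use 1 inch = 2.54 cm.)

Finished = 119 + 8 = 127 cm.
127 cm × 1/2.54 = 50.00 inches.
14/4 = 3.5 sts per in; 50.00 × 3.5 = 175.00 sts.
Next multiple of 4 → 176.
83 cm = 32.68 inches; × 4 = 130.71 → 131 rows.

Cast on 176 stitches; work 131 rows.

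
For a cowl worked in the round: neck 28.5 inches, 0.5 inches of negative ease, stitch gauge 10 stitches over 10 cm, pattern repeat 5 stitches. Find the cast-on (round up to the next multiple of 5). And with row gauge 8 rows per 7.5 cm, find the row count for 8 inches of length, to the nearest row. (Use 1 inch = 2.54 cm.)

Finished = 28.5 − 0.5 = 28 inches.
28 inches × 2.54 = 71.12 cm.
10/10 = 1 sts per cm; 71.12 × 1 = 71.12 sts.
Next multiple of 5 → 75.
8 inches = 20.32 cm; × 1.067 = 21.67 → 22 rows.

Cast on 75 stitches; work 22 rows.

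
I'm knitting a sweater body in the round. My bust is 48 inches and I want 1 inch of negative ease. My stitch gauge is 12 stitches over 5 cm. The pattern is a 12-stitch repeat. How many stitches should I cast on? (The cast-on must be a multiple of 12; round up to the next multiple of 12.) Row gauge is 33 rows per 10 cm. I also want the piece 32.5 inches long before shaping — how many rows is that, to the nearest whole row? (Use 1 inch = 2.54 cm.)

Cast on 288 stitches; work 272 rows.

Finished = 48 − 1 = 47 inches.
47 inches × 2.54 = 119.38 cm.
12/5 = 2.4 sts per cm; 119.38 × 2.4 = 286.51 sts.
Next multiple of 12 → 288.
32.5 inches = 82.55 cm; × 3.3 = 272.42 → 272 rows.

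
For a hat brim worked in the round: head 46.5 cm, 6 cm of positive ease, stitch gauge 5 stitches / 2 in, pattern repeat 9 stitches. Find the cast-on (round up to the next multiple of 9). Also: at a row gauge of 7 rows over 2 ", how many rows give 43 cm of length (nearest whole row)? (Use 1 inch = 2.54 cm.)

Finished = 46.5 + 6 = 52.5 cm.
52.5 cm × 1/2.54 = 20.67 inches.
5/2 = 2.5 sts per in; 20.67 × 2.5 = 51.67 sts.
Next multiple of 9 → 54.
43 cm = 16.93 inches; × 3.5 = 59.25 → 59 rows.

Cast on 54 stitches; work 59 rows.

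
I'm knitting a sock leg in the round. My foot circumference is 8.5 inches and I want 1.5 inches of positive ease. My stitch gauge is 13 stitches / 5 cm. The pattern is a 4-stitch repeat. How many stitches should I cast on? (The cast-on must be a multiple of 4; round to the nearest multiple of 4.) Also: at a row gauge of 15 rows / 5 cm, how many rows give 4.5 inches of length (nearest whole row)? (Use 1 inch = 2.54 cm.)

Cast on 68 stitches; work 34 rows.

Finished = 8.5 + 1.5 = 10 inches.
10 inches × 2.54 = 25.40 cm.
13/5 = 2.6 sts per cm; 25.40 × 2.6 = 66.04 sts.
Nearest multiple of 4 → 68.
4.5 inches = 11.43 cm; × 3 = 34.29 → 34 rows.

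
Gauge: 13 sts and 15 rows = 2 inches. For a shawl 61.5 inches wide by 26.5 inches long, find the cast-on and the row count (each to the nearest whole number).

Cast on 400 stitches and work 199 rows.

Stitch gauge = 13/2 = 6.5 sts/in; 61.5 × 6.5 = 399.75 → 400 sts.
Row gauge = 15/2 = 7.5 rows/in; 26.5 × 7.5 = 198.75 → 199 rows.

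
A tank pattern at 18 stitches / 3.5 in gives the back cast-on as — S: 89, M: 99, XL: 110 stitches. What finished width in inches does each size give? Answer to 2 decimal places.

S 17.31 inches; M 19.25 inches; XL 21.39 inches.

18/3.5 = 5.143 sts per in.
S: 89 / 5.143 = 17.306 → 17.31 in.
M: 99 / 5.143 = 19.250 → 19.25 in.
XL: 110 / 5.143 = 21.389 → 21.39 in.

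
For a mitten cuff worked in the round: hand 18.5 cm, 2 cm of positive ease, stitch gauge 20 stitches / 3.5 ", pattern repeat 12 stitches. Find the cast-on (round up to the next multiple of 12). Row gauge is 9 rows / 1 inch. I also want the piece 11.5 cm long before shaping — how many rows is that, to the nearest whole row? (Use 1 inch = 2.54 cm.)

Finished = 18.5 + 2 = 20.5 cm.
20.5 cm × 1/2.54 = 8.07 inches.
20/3.5 = 5.714 sts per in; 8.07 × 5.714 = 46.12 sts.
Next multiple of 12 → 48.
11.5 cm = 4.53 inches; × 9 = 40.75 → 41 rows.

Cast on 48 stitches; work 41 rows.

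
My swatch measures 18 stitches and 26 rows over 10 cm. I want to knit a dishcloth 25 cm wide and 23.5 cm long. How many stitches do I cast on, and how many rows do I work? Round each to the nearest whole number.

Cast on 45 stitches and work 61 rows.

Stitch gauge = 18/10 = 1.8 sts/cm; 25 × 1.8 = 45.00 → 45 sts.
Row gauge = 26/10 = 2.6 rows/cm; 23.5 × 2.6 = 61.10 → 61 rows.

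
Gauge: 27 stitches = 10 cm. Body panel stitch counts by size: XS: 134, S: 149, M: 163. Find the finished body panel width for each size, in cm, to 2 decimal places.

27/10 = 2.7 sts per cm.
XS: 134 / 2.7 = 49.630 → 49.63 cm.
S: 149 / 2.7 = 55.185 → 55.19 cm.
M: 163 / 2.7 = 60.370 → 60.37 cm.

XS 49.63 cm; S 55.19 cm; M 60.37 cm.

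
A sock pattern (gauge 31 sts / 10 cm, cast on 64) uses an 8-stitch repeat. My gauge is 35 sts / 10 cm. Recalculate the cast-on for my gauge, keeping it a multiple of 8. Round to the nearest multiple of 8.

64 × 35 / 31 = 72.26.
Nearest multiple of 8: 72.

72 stitches.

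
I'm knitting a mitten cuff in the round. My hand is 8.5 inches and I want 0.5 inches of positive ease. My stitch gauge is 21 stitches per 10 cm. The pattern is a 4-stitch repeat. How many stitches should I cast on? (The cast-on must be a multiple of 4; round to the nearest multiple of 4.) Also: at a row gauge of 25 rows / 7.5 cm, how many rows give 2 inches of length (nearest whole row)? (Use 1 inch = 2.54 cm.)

Cast on 48 stitches; work 17 rows.

Finished = 8.5 + 0.5 = 9 inches.
9 inches × 2.54 = 22.86 cm.
21/10 = 2.1 sts per cm; 22.86 × 2.1 = 48.01 sts.
Nearest multiple of 4 → 48.
2 inches = 5.08 cm; × 3.333 = 16.93 → 17 rows.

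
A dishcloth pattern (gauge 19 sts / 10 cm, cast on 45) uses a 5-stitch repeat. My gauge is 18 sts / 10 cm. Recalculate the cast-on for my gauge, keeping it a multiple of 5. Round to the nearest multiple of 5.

45 stitches.

45 × 18 / 19 = 42.63.
Nearest multiple of 5: 45.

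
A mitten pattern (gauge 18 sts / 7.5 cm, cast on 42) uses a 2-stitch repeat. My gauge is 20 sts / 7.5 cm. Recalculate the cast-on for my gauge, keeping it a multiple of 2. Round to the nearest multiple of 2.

CO 46 sts.

42 × 20 / 18 = 46.67.
Nearest multiple of 2: 46.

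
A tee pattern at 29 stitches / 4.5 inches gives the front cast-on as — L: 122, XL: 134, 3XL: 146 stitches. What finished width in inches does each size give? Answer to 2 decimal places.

29/4.5 = 6.444 sts per in.
L: 122 / 6.444 = 18.931 → 18.93 in.
XL: 134 / 6.444 = 20.793 → 20.79 in.
3XL: 146 / 6.444 = 22.655 → 22.66 in.

L 18.93 inches; XL 20.79 inches; 3XL 22.66 inches.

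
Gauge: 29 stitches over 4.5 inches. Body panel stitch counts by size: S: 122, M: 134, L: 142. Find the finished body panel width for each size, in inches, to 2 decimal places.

S 18.93 inches; M 20.79 inches; L 22.03 inches.

29/4.5 = 6.444 sts per in.
S: 122 / 6.444 = 18.931 → 18.93 in.
M: 134 / 6.444 = 20.793 → 20.79 in.
L: 142 / 6.444 = 22.034 → 22.03 in.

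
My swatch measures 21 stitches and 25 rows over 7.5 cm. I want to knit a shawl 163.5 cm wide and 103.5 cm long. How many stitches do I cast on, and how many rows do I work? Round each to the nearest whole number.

Stitch gauge = 21/7.5 = 2.8 sts/cm; 163.5 × 2.8 = 457.80 → 458 sts.
Row gauge = 25/7.5 = 3.333 rows/cm; 103.5 × 3.333 = 345.00 → 345 rows.

Cast on 458 stitches and work 345 rows.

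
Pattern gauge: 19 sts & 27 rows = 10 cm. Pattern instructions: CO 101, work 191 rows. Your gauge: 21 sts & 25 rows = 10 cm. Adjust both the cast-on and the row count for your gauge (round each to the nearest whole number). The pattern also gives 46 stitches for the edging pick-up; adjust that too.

Stitches: 101 × 21/19 = 111.63 → 112.
Rows: 191 × 25/27 = 176.85 → 177.
edging pick-up: 46 × 21/19 = 50.84 → 51.

Cast on 112 stitches; work 177 rows; edging pick-up 51 stitches.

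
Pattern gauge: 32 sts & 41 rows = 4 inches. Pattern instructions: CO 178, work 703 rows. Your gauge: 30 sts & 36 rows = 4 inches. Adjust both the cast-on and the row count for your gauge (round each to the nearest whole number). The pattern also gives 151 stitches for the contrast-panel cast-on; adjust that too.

Stitches: 178 × 30/32 = 166.88 → 167.
Rows: 703 × 36/41 = 617.27 → 617.
contrast-panel cast-on: 151 × 30/32 = 141.56 → 142.

Cast on 167 stitches; work 617 rows; contrast-panel cast-on 142 stitches.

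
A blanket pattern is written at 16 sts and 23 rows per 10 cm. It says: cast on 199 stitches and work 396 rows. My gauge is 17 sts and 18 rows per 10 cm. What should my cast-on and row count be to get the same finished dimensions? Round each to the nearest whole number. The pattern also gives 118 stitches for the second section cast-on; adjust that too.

Stitches: 199 × 17/16 = 211.44 → 211.
Rows: 396 × 18/23 = 309.91 → 310.
second section cast-on: 118 × 17/16 = 125.38 → 125.

Cast on 211 stitches; work 310 rows; second section cast-on 125 stitches.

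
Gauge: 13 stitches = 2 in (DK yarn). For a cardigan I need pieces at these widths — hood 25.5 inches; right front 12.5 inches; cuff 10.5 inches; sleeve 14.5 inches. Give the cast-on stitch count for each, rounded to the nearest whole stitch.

Rate = 13/2 = 6.5 sts per in.
hood: 25.5 × 6.5 = 165.75 → 166.
right front: 12.5 × 6.5 = 81.25 → 81.
cuff: 10.5 × 6.5 = 68.25 → 68.
sleeve: 14.5 × 6.5 = 94.25 → 94.

hood 166; right front 81; cuff 68; sleeve 94.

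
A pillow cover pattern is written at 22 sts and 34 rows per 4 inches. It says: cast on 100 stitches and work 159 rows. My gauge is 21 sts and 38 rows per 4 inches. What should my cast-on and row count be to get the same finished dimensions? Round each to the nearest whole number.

Cast on 95 stitches; work 178 rows.

Stitches: 100 × 21/22 = 95.45 → 95.
Rows: 159 × 38/34 = 177.71 → 178.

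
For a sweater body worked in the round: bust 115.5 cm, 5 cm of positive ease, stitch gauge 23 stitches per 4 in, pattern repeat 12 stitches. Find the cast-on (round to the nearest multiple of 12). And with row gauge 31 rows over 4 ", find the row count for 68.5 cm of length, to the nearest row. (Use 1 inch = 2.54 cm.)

Cast on 276 stitches; work 209 rows.

Finished = 115.5 + 5 = 120.5 cm.
120.5 cm × 1/2.54 = 47.44 inches.
23/4 = 5.75 sts per in; 47.44 × 5.75 = 272.79 sts.
Nearest multiple of 12 → 276.
68.5 cm = 26.97 inches; × 7.75 = 209.01 → 209 rows.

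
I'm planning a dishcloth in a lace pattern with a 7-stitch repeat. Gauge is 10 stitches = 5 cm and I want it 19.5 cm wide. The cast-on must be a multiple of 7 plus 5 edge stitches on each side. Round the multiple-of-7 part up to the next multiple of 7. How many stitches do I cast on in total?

10 / 5 = 2 sts per cm.
19.5 × 2 = 39.00 sts.
Less 10 edge sts → 29.00 for the repeat.
Next multiple of 7: 35.
Add back 10 edge sts → 45.

45 stitches.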